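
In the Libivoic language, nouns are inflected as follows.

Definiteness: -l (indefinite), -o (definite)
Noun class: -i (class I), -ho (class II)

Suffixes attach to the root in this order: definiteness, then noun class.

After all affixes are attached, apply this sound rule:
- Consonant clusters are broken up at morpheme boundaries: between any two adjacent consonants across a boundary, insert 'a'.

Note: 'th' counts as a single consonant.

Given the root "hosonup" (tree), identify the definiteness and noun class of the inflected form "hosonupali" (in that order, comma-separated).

Segment: hosonup-l-i.
definiteness: -l → indefinite.
noun class: -i → class I.

indefinite, class I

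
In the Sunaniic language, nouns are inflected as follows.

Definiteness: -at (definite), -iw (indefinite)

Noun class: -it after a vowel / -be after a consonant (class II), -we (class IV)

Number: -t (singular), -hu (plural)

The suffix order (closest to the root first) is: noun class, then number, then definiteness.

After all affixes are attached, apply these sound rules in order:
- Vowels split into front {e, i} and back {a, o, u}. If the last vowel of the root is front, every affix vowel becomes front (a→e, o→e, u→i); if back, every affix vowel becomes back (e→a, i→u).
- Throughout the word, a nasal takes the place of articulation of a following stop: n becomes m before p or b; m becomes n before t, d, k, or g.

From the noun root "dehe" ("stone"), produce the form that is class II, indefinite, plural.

Attach noun class class II -it (after vowel 'e') → deheit.
Attach number plural -hu → deheithu.
Attach definiteness indefinite -iw → deheithuiw.
Apply vowel harmony: deheithuiw → deheithiiw.
Nasal assimilation: no change.

deheithiiw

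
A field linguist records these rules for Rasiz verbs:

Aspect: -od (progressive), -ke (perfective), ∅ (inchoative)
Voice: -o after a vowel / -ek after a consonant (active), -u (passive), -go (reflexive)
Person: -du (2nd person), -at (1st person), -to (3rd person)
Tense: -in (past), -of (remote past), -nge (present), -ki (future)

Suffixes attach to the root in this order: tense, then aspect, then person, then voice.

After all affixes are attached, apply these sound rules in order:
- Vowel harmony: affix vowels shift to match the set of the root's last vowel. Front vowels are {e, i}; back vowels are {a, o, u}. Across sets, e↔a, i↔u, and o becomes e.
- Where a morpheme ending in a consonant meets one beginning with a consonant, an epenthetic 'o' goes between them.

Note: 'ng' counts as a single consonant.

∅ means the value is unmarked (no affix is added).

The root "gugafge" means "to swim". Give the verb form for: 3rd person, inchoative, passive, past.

Attach tense past -in → gugafgein.
aspect = inchoative: zero marking, form stays gugafgein.
Attach person 3rd person -to → gugafgeinto.
Attach voice passive -u → gugafgeintou.
Apply vowel harmony: gugafgeintou → gugafgeintei.
Apply epenthesis: gugafgeintei → gugafgeinotei.

gugafgeinotei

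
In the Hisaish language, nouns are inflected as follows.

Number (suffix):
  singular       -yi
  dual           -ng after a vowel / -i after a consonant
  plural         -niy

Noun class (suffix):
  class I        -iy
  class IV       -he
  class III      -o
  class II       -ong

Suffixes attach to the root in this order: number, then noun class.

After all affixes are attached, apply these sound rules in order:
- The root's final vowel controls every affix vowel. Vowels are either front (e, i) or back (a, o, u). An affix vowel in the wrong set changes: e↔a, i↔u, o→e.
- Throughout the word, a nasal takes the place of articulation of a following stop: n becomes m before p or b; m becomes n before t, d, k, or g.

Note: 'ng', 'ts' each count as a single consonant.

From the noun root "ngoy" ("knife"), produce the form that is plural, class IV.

ngoynuyha

Attach number plural -niy → ngoyniy.
Attach noun class class IV -he → ngoyniyhe.
Apply vowel harmony: ngoyniyhe → ngoynuyha.
Nasal assimilation: no change.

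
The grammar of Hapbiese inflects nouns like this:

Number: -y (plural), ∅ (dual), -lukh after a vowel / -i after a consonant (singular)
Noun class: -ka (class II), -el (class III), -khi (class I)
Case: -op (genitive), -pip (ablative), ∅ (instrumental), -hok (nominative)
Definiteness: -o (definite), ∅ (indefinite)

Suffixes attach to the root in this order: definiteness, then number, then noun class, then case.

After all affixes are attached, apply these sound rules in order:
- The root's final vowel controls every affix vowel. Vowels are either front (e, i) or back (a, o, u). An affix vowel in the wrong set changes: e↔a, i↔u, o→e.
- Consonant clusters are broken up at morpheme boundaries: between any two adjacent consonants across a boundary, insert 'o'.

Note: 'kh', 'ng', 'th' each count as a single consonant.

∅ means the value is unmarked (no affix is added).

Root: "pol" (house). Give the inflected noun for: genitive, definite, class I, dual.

Attach definiteness definite -o → polo.
number = dual: zero marking, form stays polo.
Attach noun class class I -khi → polokhi.
Attach case genitive -op → polokhiop.
Apply vowel harmony: polokhiop → polokhuop.
Epenthesis: no change.

polokhuop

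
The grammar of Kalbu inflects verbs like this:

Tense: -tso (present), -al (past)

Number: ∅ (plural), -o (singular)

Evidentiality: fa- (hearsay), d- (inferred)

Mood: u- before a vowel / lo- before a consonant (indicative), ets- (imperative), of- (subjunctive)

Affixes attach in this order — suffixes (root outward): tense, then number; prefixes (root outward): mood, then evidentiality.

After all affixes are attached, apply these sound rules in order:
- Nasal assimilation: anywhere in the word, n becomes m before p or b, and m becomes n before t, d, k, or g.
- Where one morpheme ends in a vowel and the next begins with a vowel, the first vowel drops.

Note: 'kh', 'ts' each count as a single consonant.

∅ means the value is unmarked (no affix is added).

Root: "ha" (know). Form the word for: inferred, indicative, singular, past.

Attach mood indicative lo- (before consonant 'h') → loha.
Attach tense past -al → lohaal.
Attach evidentiality inferred d- → dlohaal.
Attach number singular -o → dlohaalo.
Nasal assimilation: no change.
Apply vowel deletion: dlohaalo → dlohalo.

dlohalo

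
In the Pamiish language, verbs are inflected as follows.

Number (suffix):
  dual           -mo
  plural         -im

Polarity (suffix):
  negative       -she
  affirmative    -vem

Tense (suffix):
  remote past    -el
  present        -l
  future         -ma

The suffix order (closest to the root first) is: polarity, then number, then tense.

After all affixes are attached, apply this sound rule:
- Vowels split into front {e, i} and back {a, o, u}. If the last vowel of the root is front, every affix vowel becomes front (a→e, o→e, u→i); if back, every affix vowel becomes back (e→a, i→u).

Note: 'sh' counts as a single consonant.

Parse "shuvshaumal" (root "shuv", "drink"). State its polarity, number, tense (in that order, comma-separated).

negative, plural, remote past

Segment: shuv-she-im-el.
polarity: -she → negative.
number: -im → plural.
tense: -el → remote past.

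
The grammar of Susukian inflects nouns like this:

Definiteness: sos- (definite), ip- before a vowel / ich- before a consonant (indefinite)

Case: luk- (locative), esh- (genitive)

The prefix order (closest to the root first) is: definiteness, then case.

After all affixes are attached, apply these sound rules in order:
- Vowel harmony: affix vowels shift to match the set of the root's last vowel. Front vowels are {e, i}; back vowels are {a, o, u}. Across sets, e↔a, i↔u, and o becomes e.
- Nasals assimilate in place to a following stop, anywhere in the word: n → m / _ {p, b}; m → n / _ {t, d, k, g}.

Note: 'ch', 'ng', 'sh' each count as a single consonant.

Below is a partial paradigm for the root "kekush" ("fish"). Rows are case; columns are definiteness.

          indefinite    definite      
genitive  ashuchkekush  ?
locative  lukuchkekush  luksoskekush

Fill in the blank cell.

Attach definiteness definite sos- → soskekush.
Attach case genitive esh- → eshsoskekush.
Apply vowel harmony: eshsoskekush → ashsoskekush.
Nasal assimilation: no change.

ashsoskekush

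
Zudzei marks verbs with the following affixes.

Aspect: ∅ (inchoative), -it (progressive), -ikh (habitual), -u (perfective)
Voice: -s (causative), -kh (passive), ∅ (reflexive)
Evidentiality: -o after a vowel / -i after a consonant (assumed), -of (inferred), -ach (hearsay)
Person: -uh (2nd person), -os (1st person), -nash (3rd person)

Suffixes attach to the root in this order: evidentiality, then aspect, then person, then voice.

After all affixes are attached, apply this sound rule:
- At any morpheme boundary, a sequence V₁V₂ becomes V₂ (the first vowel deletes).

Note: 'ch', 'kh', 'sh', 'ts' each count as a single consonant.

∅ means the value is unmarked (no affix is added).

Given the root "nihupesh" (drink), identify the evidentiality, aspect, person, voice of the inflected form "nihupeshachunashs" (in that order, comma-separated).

Segment: nihupesh-ach-u-nash-s.
evidentiality: -ach → hearsay.
aspect: -u → perfective.
person: -nash → 3rd person.
voice: -s → causative.

hearsay, perfective, 3rd person, causative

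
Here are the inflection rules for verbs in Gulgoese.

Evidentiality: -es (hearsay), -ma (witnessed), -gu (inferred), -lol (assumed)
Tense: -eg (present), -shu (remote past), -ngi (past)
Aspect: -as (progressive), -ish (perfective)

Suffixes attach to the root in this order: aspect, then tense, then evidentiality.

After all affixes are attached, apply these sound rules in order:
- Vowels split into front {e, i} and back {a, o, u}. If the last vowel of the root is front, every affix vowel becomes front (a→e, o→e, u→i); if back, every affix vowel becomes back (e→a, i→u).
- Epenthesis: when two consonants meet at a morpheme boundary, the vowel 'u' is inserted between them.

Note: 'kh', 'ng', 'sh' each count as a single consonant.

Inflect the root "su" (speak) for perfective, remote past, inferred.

Attach aspect perfective -ish → suish.
Attach tense remote past -shu → suishshu.
Attach evidentiality inferred -gu → suishshugu.
Apply vowel harmony: suishshugu → suushshugu.
Apply epenthesis: suushshugu → suushushugu.

suushushugu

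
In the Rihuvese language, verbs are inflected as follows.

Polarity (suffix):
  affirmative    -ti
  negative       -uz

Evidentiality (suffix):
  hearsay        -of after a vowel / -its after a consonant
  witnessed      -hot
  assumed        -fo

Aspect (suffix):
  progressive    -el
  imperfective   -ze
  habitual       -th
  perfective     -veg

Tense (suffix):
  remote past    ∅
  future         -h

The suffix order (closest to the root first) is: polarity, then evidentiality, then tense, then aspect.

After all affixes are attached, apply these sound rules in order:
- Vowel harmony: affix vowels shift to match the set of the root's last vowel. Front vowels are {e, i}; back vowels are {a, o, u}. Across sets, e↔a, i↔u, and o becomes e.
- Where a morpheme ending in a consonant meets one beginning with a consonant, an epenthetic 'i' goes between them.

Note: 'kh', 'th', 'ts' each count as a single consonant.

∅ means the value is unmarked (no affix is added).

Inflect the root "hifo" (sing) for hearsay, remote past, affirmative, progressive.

Attach polarity affirmative -ti → hifoti.
Attach evidentiality hearsay -of (after vowel 'i') → hifotiof.
tense = remote past: zero marking, form stays hifotiof.
Attach aspect progressive -el → hifotiofel.
Apply vowel harmony: hifotiofel → hifotuofal.
Epenthesis: no change.

hifotuofal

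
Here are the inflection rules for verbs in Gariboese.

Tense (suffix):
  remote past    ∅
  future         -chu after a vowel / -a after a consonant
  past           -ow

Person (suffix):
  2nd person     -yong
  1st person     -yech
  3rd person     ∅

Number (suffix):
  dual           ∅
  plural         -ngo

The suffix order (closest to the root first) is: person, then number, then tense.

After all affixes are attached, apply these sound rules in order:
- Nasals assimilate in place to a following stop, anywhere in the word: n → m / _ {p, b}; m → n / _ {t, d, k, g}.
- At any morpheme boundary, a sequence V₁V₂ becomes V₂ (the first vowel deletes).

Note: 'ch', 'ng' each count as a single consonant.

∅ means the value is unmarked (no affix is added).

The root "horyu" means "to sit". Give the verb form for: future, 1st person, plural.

horyuyechngochu

Attach person 1st person -yech → horyuyech.
Attach number plural -ngo → horyuyechngo.
Attach tense future -chu (after vowel 'o') → horyuyechngochu.
Nasal assimilation: no change.
Vowel deletion: no change.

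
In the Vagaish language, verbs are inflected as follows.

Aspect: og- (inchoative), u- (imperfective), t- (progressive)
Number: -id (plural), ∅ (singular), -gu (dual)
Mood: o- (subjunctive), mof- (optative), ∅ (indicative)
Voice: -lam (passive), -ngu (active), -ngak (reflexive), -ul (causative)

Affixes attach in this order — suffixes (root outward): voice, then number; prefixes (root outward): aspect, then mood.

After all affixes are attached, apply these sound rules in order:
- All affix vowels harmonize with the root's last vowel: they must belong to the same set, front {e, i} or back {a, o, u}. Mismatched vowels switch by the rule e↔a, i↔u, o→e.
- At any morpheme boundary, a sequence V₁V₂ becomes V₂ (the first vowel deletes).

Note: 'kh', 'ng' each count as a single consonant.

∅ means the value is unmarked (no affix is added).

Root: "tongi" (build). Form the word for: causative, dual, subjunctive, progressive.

ettongilgi

Attach aspect progressive t- → ttongi.
Attach voice causative -ul → ttongiul.
Attach mood subjunctive o- → ottongiul.
Attach number dual -gu → ottongiulgu.
Apply vowel harmony: ottongiulgu → ettongiilgi.
Apply vowel deletion: ettongiilgi → ettongilgi.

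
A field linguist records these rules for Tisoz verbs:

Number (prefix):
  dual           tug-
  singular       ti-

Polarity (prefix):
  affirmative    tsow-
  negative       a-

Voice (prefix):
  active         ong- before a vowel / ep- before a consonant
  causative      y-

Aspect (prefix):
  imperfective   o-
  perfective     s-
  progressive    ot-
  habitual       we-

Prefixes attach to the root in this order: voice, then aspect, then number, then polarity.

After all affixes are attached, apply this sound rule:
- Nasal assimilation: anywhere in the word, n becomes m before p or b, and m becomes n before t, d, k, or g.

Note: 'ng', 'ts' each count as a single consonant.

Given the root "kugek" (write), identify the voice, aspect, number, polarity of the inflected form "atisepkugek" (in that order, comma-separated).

Segment: a-ti-s-ep-kugek.
voice: ong/ep- → active.
aspect: s- → perfective.
number: ti- → singular.
polarity: a- → negative.

active, perfective, singular, negative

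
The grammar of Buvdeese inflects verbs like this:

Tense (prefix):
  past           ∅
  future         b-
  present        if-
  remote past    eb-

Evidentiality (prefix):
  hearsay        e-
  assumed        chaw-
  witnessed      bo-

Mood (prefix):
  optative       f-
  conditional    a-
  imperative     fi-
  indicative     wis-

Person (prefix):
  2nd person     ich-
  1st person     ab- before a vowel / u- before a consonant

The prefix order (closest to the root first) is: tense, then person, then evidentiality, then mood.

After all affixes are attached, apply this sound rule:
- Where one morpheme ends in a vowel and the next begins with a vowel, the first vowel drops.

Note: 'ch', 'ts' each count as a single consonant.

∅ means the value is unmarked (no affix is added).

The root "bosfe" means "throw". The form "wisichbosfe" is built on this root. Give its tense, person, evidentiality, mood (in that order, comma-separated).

past, 2nd person, hearsay, indicative

Segment: wis-e-ich-bosfe.
tense: ∅ → past.
person: ich- → 2nd person.
evidentiality: e- → hearsay.
mood: wis- → indicative.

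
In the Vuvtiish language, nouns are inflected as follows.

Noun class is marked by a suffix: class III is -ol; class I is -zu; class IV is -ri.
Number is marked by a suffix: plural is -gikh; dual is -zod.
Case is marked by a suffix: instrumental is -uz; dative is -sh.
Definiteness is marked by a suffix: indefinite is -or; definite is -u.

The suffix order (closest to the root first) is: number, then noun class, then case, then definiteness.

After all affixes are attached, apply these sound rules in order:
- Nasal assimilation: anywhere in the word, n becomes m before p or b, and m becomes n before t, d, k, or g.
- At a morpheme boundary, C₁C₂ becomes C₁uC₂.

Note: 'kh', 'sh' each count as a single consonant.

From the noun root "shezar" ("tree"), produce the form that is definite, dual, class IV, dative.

shezaruzodurishu

Attach number dual -zod → shezarzod.
Attach noun class class IV -ri → shezarzodri.
Attach case dative -sh → shezarzodrish.
Attach definiteness definite -u → shezarzodrishu.
Nasal assimilation: no change.
Apply epenthesis: shezarzodrishu → shezaruzodurishu.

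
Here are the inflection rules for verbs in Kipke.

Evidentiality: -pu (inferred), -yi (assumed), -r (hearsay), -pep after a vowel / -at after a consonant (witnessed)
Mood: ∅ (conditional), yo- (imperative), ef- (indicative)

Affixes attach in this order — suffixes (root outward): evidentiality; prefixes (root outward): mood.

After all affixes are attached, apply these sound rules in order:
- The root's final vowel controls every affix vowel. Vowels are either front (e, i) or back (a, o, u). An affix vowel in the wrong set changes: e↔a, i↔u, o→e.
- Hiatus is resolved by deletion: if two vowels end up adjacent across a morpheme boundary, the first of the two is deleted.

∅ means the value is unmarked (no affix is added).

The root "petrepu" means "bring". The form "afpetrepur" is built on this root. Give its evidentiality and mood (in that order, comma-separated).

Segment: ef-petrepu-r.
evidentiality: -r → hearsay.
mood: ef- → indicative.

hearsay, indicative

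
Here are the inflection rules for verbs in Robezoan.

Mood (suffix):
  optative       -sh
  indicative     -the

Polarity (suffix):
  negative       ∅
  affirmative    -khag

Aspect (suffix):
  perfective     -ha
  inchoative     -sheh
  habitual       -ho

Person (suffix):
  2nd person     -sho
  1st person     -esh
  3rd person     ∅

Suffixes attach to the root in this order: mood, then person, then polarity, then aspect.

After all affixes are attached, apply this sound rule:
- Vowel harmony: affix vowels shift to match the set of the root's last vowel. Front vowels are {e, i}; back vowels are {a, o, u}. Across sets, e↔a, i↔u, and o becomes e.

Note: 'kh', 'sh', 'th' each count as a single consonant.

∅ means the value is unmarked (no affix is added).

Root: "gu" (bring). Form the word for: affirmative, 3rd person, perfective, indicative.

Attach mood indicative -the → guthe.
person = 3rd person: zero marking, form stays guthe.
Attach polarity affirmative -khag → guthekhag.
Attach aspect perfective -ha → guthekhagha.
Apply vowel harmony: guthekhagha → guthakhagha.

guthakhagha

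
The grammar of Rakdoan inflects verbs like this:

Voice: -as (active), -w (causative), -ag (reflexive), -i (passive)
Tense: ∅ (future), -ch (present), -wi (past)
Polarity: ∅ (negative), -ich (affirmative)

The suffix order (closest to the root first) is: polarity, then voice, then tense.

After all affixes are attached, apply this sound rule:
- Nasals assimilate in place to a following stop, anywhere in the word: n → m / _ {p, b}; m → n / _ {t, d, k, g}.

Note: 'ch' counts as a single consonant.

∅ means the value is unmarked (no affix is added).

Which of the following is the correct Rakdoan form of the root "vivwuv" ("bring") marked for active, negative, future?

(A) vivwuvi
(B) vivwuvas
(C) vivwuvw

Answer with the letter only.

B

polarity = negative: zero marking, form stays vivwuv.
Attach voice active -as → vivwuvas.
tense = future: zero marking, form stays vivwuvas.
Nasal assimilation: no change.
So the correct form is vivwuvas, option (B).
(A) vivwuvi is wrong: it uses passive instead of active for voice.
(C) vivwuvw is wrong: it uses causative instead of active for voice.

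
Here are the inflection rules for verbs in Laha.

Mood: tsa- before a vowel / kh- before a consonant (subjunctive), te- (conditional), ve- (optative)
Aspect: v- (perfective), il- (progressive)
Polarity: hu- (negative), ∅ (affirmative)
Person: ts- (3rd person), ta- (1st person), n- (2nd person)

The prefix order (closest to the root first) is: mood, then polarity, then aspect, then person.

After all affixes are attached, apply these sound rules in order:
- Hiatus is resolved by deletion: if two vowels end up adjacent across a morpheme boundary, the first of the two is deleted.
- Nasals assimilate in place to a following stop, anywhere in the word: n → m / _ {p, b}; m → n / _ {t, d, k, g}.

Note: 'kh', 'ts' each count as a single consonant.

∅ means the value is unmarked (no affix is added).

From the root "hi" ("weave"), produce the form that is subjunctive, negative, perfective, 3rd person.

Attach mood subjunctive kh- (before consonant 'h') → khhi.
Attach polarity negative hu- → hukhhi.
Attach aspect perfective v- → vhukhhi.
Attach person 3rd person ts- → tsvhukhhi.
Vowel deletion: no change.
Nasal assimilation: no change.

tsvhukhhi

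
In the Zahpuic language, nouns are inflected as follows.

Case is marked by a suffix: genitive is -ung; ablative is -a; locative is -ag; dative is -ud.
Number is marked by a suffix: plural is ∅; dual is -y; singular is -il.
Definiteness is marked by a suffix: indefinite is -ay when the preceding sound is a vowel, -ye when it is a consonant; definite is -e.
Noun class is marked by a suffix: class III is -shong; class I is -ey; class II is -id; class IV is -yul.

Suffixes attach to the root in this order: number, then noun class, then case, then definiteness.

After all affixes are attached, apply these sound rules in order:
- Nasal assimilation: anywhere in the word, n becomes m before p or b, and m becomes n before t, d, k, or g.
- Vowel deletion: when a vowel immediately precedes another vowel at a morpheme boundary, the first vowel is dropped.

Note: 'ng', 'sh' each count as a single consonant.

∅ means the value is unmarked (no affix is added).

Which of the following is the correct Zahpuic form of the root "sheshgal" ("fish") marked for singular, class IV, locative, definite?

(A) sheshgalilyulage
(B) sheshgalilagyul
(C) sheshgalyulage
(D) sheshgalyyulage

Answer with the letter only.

A

Attach number singular -il → sheshgalil.
Attach noun class class IV -yul → sheshgalilyul.
Attach case locative -ag → sheshgalilyulag.
Attach definiteness definite -e → sheshgalilyulage.
Nasal assimilation: no change.
Vowel deletion: no change.
So the correct form is sheshgalilyulage, option (A).
(B) sheshgalilagyul is wrong: it has the affixes in the wrong order.
(C) sheshgalyulage is wrong: it uses plural instead of singular for number.
(D) sheshgalyyulage is wrong: it uses dual instead of singular for number.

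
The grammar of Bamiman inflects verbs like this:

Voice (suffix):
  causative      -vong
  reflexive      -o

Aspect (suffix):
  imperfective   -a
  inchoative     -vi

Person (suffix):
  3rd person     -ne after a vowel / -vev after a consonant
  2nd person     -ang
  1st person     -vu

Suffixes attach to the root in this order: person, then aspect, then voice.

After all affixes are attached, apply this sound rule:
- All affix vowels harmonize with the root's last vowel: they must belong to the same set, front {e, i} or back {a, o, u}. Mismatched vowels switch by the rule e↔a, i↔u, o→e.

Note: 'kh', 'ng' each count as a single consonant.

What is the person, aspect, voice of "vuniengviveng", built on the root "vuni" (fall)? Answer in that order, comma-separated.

Segment: vuni-ang-vi-vong.
person: -ang → 2nd person.
aspect: -vi → inchoative.
voice: -vong → causative.

2nd person, inchoative, causative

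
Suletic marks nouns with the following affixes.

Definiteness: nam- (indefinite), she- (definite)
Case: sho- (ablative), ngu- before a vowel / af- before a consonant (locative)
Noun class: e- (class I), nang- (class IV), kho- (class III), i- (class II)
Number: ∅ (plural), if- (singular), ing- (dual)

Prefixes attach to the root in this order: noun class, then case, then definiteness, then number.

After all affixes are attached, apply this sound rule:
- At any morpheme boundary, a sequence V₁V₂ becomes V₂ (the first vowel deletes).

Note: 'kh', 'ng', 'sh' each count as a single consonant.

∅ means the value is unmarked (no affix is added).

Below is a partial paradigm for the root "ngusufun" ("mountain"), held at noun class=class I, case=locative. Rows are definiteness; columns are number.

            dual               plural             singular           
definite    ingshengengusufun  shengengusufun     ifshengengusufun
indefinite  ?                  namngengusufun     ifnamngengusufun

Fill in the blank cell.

Attach noun class class I e- → engusufun.
Attach case locative ngu- (before vowel 'e') → nguengusufun.
Attach definiteness indefinite nam- → namnguengusufun.
Attach number dual ing- → ingnamnguengusufun.
Apply vowel deletion: ingnamnguengusufun → ingnamngengusufun.

ingnamngengusufun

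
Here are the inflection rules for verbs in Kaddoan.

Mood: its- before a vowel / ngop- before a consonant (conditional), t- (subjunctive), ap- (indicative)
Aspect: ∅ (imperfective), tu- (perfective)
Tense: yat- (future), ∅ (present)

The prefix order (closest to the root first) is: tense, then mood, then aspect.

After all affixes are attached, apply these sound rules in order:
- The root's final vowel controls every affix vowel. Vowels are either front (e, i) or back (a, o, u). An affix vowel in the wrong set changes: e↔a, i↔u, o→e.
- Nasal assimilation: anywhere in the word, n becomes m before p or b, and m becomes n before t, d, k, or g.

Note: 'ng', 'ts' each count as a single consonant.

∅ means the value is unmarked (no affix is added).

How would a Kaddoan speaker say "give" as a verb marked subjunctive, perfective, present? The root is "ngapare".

tense = present: zero marking, form stays ngapare.
Attach mood subjunctive t- → tngapare.
Attach aspect perfective tu- → tutngapare.
Apply vowel harmony: tutngapare → titngapare.
Nasal assimilation: no change.

titngapare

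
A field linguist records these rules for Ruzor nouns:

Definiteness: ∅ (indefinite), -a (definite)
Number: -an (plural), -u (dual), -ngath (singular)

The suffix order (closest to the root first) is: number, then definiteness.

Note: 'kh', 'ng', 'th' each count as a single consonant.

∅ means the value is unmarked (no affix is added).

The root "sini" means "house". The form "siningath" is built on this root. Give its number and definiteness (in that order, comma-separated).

singular, indefinite

Segment: sini-ngath.
number: -ngath → singular.
definiteness: ∅ → indefinite.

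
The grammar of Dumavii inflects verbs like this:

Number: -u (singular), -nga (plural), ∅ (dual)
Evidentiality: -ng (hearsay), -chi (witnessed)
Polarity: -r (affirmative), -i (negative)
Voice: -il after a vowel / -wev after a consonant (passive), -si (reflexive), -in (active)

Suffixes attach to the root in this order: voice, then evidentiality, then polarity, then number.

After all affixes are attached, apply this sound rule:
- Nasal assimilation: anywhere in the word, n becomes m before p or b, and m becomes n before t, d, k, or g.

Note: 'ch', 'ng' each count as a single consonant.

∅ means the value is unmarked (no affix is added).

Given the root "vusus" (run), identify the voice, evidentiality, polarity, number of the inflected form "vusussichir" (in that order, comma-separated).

Segment: vusus-si-chi-r.
voice: -si → reflexive.
evidentiality: -chi → witnessed.
polarity: -r → affirmative.
number: ∅ → dual.

reflexive, witnessed, affirmative, dual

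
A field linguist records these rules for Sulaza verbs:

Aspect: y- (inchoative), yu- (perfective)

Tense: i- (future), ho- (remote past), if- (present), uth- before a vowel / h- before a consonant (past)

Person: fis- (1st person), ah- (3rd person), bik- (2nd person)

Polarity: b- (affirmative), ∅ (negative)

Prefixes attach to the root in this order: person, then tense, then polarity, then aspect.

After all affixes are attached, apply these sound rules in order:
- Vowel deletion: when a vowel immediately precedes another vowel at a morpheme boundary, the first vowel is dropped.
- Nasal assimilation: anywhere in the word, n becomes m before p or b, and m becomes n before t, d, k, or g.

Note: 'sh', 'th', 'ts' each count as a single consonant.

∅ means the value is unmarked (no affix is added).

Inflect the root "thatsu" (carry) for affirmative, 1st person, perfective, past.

yubhfisthatsu

Attach person 1st person fis- → fisthatsu.
Attach tense past h- (before consonant 'f') → hfisthatsu.
Attach polarity affirmative b- → bhfisthatsu.
Attach aspect perfective yu- → yubhfisthatsu.
Vowel deletion: no change.
Nasal assimilation: no change.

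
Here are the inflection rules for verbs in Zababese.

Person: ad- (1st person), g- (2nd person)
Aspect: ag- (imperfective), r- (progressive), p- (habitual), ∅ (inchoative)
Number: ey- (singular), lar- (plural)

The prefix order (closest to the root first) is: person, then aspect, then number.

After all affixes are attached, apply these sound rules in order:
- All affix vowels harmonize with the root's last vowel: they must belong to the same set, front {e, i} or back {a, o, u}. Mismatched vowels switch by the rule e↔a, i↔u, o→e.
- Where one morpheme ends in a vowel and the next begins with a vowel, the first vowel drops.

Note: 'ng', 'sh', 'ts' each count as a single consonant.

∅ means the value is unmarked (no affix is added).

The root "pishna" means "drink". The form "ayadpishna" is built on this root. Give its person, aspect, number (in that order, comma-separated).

Segment: ey-ad-pishna.
person: ad- → 1st person.
aspect: ∅ → inchoative.
number: ey- → singular.

1st person, inchoative, singular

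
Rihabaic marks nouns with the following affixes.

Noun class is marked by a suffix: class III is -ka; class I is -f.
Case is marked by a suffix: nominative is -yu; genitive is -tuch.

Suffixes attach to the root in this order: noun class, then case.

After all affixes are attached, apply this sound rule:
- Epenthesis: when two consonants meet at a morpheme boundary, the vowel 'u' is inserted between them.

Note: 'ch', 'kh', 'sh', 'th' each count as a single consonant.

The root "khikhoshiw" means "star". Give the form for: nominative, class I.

khikhoshiwufuyu

Attach noun class class I -f → khikhoshiwf.
Attach case nominative -yu → khikhoshiwfyu.
Apply epenthesis: khikhoshiwfyu → khikhoshiwufuyu.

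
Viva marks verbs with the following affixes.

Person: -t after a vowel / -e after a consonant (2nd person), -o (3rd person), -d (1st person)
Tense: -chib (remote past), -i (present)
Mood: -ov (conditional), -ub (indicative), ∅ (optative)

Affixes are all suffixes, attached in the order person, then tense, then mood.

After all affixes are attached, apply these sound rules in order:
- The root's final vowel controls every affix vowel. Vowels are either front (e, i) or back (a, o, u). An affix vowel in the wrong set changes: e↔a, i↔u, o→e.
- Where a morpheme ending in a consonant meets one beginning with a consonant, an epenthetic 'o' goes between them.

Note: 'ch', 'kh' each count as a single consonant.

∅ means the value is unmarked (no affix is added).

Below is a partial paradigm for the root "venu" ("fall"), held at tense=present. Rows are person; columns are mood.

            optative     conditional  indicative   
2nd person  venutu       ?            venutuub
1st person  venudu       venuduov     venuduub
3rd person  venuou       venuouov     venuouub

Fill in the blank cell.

venutuov

Attach person 2nd person -t (after vowel 'u') → venut.
Attach tense present -i → venuti.
Attach mood conditional -ov → venutiov.
Apply vowel harmony: venutiov → venutuov.
Epenthesis: no change.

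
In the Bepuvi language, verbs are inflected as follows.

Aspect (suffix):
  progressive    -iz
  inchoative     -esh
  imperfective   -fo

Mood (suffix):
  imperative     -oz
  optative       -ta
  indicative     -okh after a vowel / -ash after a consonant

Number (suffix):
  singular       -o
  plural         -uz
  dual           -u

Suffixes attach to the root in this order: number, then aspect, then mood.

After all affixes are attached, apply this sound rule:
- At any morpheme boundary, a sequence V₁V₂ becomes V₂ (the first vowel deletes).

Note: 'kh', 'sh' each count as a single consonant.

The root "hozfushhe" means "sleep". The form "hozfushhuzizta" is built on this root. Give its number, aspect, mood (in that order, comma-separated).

plural, progressive, optative

Segment: hozfushhe-uz-iz-ta.
number: -uz → plural.
aspect: -iz → progressive.
mood: -ta → optative.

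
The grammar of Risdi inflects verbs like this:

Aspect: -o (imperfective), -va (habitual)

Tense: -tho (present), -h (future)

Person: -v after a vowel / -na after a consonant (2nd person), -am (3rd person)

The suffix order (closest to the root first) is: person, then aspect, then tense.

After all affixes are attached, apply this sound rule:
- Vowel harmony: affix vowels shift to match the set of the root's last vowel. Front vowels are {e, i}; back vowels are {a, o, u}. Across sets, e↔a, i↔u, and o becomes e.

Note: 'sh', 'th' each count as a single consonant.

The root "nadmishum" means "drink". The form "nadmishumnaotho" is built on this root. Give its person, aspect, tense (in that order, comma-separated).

Segment: nadmishum-na-o-tho.
person: -v/na → 2nd person.
aspect: -o → imperfective.
tense: -tho → present.

2nd person, imperfective, present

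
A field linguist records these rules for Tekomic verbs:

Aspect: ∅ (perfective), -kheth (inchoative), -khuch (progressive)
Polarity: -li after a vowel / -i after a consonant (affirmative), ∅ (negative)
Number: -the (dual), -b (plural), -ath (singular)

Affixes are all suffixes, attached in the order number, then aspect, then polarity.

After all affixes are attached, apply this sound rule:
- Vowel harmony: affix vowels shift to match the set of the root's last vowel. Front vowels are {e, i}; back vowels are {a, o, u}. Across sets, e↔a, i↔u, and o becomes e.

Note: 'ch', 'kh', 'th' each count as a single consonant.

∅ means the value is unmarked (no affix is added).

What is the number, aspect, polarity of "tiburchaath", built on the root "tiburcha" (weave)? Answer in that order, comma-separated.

singular, perfective, negative

Segment: tiburcha-ath.
number: -ath → singular.
aspect: ∅ → perfective.
polarity: ∅ → negative.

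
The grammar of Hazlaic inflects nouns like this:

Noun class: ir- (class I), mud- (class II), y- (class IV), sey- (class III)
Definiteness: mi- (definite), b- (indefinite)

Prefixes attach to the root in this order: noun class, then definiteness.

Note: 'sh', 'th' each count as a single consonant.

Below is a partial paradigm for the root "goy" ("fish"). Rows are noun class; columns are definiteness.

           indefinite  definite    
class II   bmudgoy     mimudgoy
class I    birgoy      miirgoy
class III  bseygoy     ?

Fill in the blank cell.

miseygoy

Attach noun class class III sey- → seygoy.
Attach definiteness definite mi- → miseygoy.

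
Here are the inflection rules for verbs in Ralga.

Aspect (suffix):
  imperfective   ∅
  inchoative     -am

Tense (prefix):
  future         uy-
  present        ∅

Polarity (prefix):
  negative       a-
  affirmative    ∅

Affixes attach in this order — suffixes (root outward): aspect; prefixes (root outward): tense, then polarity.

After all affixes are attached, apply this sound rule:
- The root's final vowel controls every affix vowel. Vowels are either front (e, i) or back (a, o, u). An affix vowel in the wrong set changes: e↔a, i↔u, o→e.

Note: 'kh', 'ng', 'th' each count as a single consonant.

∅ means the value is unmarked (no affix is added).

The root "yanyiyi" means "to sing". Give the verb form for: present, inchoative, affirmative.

tense = present: zero marking, form stays yanyiyi.
polarity = affirmative: zero marking, form stays yanyiyi.
Attach aspect inchoative -am → yanyiyiam.
Apply vowel harmony: yanyiyiam → yanyiyiem.

yanyiyiem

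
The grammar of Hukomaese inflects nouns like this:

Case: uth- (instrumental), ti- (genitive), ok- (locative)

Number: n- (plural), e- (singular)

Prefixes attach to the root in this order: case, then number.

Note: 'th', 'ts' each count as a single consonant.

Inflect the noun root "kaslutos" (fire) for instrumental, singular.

euthkaslutos

Attach case instrumental uth- → uthkaslutos.
Attach number singular e- → euthkaslutos.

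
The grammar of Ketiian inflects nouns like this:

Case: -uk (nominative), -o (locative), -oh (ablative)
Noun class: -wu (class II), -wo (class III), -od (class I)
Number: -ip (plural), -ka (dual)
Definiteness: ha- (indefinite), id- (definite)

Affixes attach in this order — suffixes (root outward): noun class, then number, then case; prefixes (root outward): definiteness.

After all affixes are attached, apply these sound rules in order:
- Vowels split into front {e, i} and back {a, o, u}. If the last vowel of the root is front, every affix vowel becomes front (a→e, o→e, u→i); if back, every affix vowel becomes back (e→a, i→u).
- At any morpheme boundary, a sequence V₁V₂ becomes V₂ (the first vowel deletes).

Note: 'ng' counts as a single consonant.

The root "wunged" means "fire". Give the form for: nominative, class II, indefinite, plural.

hewungedwipik

Attach definiteness indefinite ha- → hawunged.
Attach noun class class II -wu → hawungedwu.
Attach number plural -ip → hawungedwuip.
Attach case nominative -uk → hawungedwuipuk.
Apply vowel harmony: hawungedwuipuk → hewungedwiipik.
Apply vowel deletion: hewungedwiipik → hewungedwipik.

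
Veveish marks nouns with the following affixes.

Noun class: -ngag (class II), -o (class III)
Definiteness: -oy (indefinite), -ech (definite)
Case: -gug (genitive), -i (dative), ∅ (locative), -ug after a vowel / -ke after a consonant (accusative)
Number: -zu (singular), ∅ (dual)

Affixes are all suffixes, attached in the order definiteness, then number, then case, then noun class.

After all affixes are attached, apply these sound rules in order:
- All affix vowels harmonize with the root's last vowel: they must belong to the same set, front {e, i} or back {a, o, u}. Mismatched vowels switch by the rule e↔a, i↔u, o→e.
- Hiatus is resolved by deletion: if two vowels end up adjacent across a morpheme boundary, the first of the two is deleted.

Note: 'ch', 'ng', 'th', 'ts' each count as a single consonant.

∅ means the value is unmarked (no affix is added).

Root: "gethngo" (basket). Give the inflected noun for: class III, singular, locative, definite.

gethngachzo

Attach definiteness definite -ech → gethngoech.
Attach number singular -zu → gethngoechzu.
case = locative: zero marking, form stays gethngoechzu.
Attach noun class class III -o → gethngoechzuo.
Apply vowel harmony: gethngoechzuo → gethngoachzuo.
Apply vowel deletion: gethngoachzuo → gethngachzo.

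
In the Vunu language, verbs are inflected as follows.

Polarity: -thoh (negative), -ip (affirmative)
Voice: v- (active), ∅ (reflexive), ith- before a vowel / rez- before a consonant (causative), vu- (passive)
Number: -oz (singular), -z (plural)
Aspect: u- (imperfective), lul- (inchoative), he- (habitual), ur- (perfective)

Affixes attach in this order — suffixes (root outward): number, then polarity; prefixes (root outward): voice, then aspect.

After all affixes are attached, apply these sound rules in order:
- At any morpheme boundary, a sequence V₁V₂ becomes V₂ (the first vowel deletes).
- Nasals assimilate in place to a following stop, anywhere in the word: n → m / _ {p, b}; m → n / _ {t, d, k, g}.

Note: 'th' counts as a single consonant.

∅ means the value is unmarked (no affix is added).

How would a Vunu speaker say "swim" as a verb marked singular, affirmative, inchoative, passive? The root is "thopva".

lulvuthopvozip

Attach voice passive vu- → vuthopva.
Attach aspect inchoative lul- → lulvuthopva.
Attach number singular -oz → lulvuthopvaoz.
Attach polarity affirmative -ip → lulvuthopvaozip.
Apply vowel deletion: lulvuthopvaozip → lulvuthopvozip.
Nasal assimilation: no change.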